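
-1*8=-8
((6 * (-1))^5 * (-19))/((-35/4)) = -590976/35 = -16885.03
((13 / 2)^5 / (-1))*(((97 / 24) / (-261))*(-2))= -36015421 / 100224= -359.35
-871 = -871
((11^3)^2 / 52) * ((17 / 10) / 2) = 30116537 / 1040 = 28958.21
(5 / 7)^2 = 25 / 49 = 0.51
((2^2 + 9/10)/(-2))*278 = -6811/10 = -681.10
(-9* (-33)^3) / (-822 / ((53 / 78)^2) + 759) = -302841099 / 956339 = -316.67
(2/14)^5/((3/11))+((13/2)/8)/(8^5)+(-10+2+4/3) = -58742581893/8811708416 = -6.67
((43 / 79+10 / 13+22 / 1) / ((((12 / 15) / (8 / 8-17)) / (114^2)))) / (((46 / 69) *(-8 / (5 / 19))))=307068975 / 1027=298996.08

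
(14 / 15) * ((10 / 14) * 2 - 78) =-1072 / 15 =-71.47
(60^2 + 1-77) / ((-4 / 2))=-1762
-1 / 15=-0.07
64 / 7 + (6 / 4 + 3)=191 / 14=13.64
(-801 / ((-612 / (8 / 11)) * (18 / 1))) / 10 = 89 / 16830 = 0.01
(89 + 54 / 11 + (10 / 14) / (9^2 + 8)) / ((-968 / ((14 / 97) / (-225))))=107269 / 1723578450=0.00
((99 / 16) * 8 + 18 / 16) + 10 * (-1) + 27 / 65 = 21341 / 520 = 41.04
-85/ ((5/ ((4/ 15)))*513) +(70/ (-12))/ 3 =-30061/ 15390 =-1.95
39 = 39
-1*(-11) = 11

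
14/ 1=14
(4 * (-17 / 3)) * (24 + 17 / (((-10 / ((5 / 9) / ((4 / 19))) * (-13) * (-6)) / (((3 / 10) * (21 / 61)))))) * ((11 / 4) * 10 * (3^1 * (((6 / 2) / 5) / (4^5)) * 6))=-5123668539 / 32481280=-157.74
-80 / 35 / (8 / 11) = -22 / 7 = -3.14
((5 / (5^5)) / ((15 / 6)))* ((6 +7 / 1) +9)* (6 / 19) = 264 / 59375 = 0.00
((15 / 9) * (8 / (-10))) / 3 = -4 / 9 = -0.44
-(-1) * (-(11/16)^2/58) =-0.01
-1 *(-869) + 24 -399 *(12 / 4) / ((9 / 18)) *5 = -11077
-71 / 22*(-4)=142 / 11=12.91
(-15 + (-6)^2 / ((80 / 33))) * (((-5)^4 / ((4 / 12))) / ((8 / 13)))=-14625 / 32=-457.03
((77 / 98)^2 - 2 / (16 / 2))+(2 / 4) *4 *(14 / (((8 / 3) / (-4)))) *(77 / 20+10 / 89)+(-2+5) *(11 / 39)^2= -3666172309 / 22110270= -165.81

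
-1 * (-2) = 2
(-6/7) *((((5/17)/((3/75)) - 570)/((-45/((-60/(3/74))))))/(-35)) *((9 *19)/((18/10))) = -43052.07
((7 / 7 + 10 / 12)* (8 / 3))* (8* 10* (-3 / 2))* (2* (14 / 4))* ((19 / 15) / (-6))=23408 / 27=866.96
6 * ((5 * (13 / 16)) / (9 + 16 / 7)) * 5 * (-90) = -307125 / 316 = -971.91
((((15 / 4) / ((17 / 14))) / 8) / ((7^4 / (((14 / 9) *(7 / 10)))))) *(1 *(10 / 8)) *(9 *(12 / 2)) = 0.01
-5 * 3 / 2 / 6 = -5 / 4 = -1.25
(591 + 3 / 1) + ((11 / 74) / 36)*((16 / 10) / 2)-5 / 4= 3947737 / 6660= 592.75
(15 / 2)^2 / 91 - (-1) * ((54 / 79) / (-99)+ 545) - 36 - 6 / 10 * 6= 506.01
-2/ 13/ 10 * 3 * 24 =-72/ 65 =-1.11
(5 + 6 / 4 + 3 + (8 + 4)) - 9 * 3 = -11 / 2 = -5.50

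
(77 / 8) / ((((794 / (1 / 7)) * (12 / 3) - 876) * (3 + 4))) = 11 / 170848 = 0.00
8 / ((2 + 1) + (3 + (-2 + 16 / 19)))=38 / 23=1.65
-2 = -2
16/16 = 1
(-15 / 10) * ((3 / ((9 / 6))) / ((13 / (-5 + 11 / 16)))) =207 / 208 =1.00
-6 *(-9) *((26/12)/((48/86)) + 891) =386589/8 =48323.62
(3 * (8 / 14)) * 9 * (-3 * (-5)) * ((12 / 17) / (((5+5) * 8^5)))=243 / 487424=0.00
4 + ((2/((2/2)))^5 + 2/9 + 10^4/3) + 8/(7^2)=1486046/441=3369.72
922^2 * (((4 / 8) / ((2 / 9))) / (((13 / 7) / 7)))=7209366.23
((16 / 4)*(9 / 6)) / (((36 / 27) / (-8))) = -36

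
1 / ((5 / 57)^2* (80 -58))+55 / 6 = 15.07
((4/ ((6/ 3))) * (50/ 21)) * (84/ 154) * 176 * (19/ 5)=12160/ 7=1737.14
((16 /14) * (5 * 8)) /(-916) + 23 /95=29269 /152285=0.19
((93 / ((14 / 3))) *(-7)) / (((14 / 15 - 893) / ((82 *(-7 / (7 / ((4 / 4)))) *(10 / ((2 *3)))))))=-285975 / 13381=-21.37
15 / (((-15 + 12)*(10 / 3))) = -3 / 2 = -1.50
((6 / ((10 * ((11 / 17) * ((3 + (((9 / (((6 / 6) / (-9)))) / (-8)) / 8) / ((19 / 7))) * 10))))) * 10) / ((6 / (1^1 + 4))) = 10336 / 46365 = 0.22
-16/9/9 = -16/81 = -0.20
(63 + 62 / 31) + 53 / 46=66.15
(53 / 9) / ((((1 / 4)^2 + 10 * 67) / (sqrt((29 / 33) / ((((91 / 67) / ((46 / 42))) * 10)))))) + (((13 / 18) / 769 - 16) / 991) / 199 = -221459 / 2729766978 + 424 * sqrt(63905270) / 1448782335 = 0.00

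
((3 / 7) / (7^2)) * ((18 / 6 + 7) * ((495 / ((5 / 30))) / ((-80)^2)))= 891 / 21952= 0.04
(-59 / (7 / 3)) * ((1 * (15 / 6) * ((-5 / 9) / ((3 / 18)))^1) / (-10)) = -295 / 14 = -21.07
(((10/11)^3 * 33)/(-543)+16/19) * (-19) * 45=-14913720/21901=-680.96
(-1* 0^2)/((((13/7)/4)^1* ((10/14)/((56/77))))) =0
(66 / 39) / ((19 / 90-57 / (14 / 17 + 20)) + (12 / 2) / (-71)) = -4147110 / 6397651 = -0.65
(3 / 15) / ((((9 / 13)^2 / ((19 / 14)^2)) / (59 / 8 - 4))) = 61009 / 23520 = 2.59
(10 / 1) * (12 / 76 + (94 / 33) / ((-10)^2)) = 5843 / 3135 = 1.86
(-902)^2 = 813604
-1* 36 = -36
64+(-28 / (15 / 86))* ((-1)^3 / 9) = 11048 / 135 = 81.84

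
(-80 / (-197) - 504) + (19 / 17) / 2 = -3369329 / 6698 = -503.04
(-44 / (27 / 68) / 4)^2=767.50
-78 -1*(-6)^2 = -114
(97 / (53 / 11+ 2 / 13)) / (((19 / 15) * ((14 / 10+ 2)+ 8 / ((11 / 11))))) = 346775 / 256671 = 1.35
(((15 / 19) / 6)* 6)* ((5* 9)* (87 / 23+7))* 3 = 502200 / 437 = 1149.20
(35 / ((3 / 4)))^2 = 19600 / 9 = 2177.78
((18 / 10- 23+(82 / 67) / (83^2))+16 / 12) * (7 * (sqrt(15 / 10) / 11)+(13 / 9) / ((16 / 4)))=-481405904 * sqrt(6) / 76157895- 447019768 / 62311005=-22.66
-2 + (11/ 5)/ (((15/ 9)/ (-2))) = -116/ 25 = -4.64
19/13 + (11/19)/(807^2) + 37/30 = 4334931857/1608585030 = 2.69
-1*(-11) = 11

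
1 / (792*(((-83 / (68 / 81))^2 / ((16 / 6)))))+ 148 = 1986755336548 / 13424022513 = 148.00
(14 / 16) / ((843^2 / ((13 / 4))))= 91 / 22740768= 0.00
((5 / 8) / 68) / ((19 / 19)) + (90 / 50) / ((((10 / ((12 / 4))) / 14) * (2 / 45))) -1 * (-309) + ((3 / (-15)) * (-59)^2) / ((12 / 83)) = -35383997 / 8160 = -4336.27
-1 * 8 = -8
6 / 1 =6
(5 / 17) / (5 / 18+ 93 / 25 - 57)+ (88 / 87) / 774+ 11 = 150110437951 / 13651668423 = 11.00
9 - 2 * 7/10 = 38/5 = 7.60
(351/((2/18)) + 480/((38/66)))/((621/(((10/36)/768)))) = 42145/18123264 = 0.00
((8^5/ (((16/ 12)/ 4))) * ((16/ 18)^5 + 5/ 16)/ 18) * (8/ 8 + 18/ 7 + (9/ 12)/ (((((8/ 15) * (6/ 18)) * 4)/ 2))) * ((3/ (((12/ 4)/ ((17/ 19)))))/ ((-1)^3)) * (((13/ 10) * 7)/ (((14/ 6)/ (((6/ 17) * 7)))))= -232007.84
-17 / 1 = -17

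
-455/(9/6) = -910/3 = -303.33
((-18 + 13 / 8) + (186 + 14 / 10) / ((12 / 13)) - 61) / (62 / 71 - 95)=-1070467 / 801960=-1.33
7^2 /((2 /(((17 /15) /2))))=833 /60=13.88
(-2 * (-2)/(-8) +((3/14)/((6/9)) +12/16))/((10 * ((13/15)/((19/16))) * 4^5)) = 57/745472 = 0.00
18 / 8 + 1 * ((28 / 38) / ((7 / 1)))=179 / 76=2.36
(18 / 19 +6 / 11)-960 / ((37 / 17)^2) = -57557832 / 286121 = -201.17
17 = 17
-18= -18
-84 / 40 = -21 / 10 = -2.10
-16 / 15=-1.07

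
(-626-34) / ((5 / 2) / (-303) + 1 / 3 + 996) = -399960 / 603773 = -0.66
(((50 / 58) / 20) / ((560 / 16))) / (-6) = -1 / 4872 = -0.00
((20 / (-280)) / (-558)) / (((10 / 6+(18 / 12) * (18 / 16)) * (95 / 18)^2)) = 432 / 315306425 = 0.00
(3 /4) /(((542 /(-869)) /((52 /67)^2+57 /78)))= -405636165 /253035952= -1.60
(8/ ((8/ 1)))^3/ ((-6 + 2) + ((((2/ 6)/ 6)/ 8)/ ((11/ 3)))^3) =-147197952/ 588791807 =-0.25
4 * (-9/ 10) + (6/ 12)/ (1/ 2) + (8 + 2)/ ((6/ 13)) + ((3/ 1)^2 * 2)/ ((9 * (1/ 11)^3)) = 40216/ 15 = 2681.07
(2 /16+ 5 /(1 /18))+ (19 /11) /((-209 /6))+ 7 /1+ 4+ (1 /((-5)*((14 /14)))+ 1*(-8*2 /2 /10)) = 96873 /968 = 100.08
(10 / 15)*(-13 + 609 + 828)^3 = 5775106048 / 3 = 1925035349.33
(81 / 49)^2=6561 / 2401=2.73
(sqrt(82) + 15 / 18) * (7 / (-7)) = -sqrt(82) - 5 / 6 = -9.89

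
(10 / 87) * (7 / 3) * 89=6230 / 261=23.87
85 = 85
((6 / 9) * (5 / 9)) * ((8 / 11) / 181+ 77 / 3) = 1533310 / 161271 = 9.51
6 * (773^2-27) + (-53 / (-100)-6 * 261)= 358344653 / 100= 3583446.53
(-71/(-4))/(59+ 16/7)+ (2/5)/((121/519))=189263/94380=2.01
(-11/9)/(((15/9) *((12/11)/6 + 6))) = -121/1020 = -0.12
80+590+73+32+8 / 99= 76733 / 99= 775.08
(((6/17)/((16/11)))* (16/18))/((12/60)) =55/51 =1.08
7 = 7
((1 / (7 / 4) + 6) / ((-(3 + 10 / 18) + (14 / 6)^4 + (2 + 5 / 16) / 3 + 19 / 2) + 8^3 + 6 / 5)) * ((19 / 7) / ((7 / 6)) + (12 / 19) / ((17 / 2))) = 11326443840 / 394534142359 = 0.03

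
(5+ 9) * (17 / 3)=79.33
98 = 98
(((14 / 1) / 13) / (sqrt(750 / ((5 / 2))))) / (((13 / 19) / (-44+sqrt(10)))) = 133*sqrt(3)*(-44+sqrt(10)) / 2535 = -3.71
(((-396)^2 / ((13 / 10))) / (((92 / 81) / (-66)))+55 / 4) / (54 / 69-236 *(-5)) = -8383366915 / 1412216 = -5936.32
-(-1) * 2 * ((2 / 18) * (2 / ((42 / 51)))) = 0.54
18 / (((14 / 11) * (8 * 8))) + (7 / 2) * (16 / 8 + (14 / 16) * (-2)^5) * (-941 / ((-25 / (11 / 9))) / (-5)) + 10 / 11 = 4648150373 / 5544000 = 838.41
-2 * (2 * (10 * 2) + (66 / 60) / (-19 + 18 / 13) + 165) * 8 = -3754456 / 1145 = -3279.00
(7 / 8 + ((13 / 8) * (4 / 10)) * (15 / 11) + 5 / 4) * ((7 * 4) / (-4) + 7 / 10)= -3339 / 176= -18.97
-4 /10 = -2 /5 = -0.40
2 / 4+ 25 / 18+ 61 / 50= 1399 / 450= 3.11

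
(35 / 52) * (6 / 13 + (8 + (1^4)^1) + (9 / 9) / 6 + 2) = 31745 / 4056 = 7.83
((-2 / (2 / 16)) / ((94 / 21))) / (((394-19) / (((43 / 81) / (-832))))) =301 / 49491000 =0.00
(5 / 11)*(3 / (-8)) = -15 / 88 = -0.17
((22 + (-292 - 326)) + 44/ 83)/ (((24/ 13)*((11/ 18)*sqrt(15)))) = -160628*sqrt(15)/ 4565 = -136.28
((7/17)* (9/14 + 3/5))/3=0.17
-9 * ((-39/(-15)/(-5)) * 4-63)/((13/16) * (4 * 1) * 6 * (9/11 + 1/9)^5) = 46417824335619/1071007475200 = 43.34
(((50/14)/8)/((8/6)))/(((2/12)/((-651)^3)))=-8868035925/16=-554252245.31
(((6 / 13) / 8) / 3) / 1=1 / 52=0.02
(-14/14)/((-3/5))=1.67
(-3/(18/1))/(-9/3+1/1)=1/12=0.08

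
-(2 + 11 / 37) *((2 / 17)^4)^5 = -0.00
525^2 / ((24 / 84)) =1929375 / 2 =964687.50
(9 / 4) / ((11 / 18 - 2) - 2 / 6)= -81 / 62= -1.31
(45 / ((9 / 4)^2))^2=6400 / 81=79.01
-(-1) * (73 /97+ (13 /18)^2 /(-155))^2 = 13320069210889 /23729953395600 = 0.56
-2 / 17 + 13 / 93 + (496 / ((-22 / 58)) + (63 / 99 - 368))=-2648140 / 1581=-1674.98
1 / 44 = 0.02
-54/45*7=-42/5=-8.40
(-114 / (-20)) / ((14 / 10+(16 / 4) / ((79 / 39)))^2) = 1778685 / 3553778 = 0.50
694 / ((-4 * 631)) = -347 / 1262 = -0.27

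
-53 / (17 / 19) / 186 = -1007 / 3162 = -0.32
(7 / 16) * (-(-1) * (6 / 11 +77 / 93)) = 9835 / 16368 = 0.60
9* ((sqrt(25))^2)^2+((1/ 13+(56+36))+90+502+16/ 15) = 1230478/ 195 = 6310.14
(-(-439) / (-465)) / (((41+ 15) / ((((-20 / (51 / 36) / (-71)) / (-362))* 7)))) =439 / 6772477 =0.00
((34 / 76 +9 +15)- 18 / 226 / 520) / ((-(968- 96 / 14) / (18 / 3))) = -573170829 / 3755704160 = -0.15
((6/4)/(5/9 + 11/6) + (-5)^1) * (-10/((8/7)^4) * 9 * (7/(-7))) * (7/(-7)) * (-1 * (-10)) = 2306.56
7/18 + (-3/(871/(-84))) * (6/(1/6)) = 169393/15678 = 10.80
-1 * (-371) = 371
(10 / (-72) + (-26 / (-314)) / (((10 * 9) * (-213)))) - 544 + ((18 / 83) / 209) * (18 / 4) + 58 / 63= -397049638603979 / 730927294020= -543.21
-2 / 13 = -0.15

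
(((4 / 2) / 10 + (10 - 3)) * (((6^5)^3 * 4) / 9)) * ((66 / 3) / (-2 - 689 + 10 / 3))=-496515343712256 / 10315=-48135273263.43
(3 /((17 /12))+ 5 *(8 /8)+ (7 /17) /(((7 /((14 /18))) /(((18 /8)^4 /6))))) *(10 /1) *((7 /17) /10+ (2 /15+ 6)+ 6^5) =252632964577 /443904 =569116.22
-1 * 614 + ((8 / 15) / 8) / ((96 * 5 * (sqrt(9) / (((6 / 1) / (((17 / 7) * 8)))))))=-300614393 / 489600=-614.00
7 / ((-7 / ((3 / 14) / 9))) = -1 / 42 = -0.02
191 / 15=12.73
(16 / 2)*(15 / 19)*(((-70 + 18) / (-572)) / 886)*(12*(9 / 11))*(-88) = -51840 / 92587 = -0.56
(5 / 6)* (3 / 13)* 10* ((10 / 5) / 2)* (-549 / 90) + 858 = 846.27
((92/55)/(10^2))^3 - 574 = -1492175769083/2599609375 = -574.00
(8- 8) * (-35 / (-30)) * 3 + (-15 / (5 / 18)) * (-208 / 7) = 11232 / 7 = 1604.57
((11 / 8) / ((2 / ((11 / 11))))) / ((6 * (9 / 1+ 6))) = 11 / 1440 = 0.01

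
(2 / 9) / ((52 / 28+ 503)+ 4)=7 / 16029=0.00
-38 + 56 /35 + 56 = 98 /5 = 19.60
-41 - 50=-91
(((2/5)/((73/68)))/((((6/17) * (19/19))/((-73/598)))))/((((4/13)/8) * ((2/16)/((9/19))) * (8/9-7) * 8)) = 31212/120175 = 0.26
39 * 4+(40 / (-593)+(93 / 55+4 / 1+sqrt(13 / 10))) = 162.76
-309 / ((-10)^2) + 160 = 15691 / 100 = 156.91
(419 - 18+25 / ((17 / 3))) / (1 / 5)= 2027.06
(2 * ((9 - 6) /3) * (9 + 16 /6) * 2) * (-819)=-38220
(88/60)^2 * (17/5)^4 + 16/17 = 689460788/2390625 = 288.40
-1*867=-867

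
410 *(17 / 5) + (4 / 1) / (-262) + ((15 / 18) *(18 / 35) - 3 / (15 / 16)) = 6378713 / 4585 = 1391.21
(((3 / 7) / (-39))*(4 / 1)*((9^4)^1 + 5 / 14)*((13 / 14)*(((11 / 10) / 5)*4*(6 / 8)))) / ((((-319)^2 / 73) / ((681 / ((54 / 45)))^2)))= -1036615128009 / 25384744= -40836.15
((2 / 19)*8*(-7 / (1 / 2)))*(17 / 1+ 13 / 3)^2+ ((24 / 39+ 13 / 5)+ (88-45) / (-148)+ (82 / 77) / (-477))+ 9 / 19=-11999230314811 / 2237775540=-5362.12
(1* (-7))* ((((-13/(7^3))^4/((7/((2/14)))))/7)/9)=-0.00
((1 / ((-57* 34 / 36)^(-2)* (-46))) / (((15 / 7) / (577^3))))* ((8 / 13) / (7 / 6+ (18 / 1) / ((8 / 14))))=-20041604342857 / 188370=-106394884.23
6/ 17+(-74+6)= -1150/ 17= -67.65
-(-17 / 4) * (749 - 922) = -2941 / 4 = -735.25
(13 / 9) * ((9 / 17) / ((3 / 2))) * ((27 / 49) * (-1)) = -234 / 833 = -0.28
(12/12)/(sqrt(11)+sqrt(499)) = 1/(sqrt(11)+sqrt(499)) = 0.04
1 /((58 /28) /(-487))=-6818 /29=-235.10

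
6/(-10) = -0.60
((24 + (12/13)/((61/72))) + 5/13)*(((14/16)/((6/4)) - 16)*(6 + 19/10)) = -59047523/19032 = -3102.54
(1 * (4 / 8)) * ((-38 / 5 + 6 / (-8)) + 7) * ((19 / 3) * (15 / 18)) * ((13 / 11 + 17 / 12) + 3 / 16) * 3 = -83847 / 2816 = -29.78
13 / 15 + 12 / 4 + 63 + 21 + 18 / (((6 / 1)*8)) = 10589 / 120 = 88.24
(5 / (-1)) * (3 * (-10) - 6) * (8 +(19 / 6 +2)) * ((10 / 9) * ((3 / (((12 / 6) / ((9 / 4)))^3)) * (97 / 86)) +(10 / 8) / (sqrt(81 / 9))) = 150528575 / 11008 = 13674.47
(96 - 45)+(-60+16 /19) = -155 /19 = -8.16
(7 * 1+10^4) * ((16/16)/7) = 1429.57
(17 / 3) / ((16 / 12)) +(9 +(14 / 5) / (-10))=1297 / 100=12.97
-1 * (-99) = 99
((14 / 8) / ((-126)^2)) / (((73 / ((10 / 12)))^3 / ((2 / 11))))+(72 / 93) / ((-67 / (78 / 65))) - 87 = -3788637284043267443 / 43540615439133120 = -87.01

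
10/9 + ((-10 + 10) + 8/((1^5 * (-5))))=-22/45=-0.49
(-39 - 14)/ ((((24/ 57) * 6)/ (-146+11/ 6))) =3024.50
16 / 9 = 1.78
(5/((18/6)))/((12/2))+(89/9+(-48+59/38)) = -2068/57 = -36.28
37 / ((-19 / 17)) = -629 / 19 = -33.11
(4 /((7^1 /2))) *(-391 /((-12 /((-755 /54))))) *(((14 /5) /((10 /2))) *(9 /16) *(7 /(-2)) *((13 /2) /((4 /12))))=5372731 /480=11193.19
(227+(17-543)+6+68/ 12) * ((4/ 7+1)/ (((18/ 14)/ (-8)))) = 75856/ 27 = 2809.48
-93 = -93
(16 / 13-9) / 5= -101 / 65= -1.55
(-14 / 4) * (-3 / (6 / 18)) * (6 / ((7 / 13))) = 351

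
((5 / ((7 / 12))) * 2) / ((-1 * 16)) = -15 / 14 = -1.07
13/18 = 0.72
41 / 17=2.41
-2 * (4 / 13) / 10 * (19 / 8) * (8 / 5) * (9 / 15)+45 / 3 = 24147 / 1625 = 14.86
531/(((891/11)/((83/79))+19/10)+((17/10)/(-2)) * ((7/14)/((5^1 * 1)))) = 2938200/436643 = 6.73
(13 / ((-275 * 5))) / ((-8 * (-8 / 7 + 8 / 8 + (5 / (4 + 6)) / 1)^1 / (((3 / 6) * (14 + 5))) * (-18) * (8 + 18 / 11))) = -0.00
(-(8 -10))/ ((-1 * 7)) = -2/ 7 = -0.29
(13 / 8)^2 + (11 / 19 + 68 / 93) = 446783 / 113088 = 3.95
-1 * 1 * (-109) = 109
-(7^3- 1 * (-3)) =-346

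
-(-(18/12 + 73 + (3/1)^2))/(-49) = -167/98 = -1.70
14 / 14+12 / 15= 9 / 5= 1.80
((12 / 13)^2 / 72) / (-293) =-2 / 49517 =-0.00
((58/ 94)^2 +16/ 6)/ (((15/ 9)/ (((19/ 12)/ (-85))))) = -76741/ 2253180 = -0.03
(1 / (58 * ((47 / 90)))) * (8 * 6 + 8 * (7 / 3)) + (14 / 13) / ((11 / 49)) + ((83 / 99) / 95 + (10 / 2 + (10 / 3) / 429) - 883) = -145147236293 / 166647195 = -870.99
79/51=1.55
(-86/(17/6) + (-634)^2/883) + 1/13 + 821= 1245.94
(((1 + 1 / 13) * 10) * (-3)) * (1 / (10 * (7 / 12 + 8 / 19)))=-9576 / 2977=-3.22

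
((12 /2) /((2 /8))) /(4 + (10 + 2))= 1.50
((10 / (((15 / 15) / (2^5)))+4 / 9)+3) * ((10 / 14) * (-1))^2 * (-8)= -582200 / 441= -1320.18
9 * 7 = 63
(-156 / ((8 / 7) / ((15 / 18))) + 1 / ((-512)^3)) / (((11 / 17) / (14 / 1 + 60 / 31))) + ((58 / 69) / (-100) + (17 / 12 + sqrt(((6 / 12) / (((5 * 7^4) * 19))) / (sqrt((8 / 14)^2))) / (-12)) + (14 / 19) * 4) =-699282784568212379 / 250009039667200 - sqrt(1330) / 223440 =-2797.03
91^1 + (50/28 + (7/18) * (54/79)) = 102915/1106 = 93.05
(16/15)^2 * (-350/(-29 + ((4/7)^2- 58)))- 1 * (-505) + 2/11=214336987/420453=509.78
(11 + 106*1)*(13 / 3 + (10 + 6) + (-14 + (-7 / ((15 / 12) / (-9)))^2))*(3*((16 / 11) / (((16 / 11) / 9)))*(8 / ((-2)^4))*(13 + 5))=1809983799 / 25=72399351.96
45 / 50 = 9 / 10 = 0.90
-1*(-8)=8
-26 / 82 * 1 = -13 / 41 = -0.32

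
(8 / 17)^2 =64 / 289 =0.22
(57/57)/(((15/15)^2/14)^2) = 196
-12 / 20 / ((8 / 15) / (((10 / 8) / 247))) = -45 / 7904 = -0.01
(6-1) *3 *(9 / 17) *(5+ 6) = 1485 / 17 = 87.35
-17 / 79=-0.22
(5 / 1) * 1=5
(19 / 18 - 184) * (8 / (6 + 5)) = -13172 / 99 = -133.05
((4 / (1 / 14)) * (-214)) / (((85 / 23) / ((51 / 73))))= -826896 / 365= -2265.47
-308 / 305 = -1.01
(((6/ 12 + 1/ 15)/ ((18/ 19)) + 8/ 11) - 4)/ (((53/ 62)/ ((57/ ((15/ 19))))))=-225.90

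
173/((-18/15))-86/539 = -466751/3234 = -144.33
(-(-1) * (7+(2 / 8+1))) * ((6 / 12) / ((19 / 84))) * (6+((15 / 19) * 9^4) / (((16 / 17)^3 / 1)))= 335398028427 / 2957312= 113413.14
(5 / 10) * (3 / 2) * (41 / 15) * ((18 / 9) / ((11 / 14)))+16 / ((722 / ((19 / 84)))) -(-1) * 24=641303 / 21945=29.22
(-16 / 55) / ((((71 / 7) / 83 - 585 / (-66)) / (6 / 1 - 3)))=-55776 / 574285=-0.10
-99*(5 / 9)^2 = -30.56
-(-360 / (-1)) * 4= -1440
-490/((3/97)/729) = -11549790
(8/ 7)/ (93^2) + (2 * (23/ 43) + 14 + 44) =153779564/ 2603349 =59.07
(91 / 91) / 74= 1 / 74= 0.01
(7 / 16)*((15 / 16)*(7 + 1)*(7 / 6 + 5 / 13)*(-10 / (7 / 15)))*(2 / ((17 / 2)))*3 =-136125 / 1768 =-76.99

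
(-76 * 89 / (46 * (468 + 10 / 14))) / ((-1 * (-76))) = -623 / 150926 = -0.00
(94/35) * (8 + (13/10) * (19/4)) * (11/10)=41877/1000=41.88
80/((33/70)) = 5600/33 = 169.70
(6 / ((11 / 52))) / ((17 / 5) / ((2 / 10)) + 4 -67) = -156 / 253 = -0.62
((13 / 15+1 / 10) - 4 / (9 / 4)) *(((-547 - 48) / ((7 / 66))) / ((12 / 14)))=95557 / 18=5308.72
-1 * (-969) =969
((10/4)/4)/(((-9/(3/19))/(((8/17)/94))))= -5/91086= -0.00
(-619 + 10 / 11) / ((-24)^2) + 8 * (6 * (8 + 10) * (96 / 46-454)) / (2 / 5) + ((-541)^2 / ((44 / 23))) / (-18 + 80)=-4398600686399 / 4517568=-973665.63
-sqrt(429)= -20.71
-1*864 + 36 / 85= -73404 / 85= -863.58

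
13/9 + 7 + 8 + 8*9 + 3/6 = 88.94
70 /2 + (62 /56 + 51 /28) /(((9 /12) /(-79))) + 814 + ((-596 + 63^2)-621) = 69143 /21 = 3292.52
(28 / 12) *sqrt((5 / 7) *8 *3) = 2 *sqrt(210) / 3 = 9.66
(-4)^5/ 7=-1024/ 7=-146.29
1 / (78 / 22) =11 / 39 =0.28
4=4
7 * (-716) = -5012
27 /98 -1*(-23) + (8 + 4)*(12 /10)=37.68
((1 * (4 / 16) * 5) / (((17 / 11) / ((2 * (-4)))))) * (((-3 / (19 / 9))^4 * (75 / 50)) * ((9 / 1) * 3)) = -2367569655 / 2215457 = -1068.66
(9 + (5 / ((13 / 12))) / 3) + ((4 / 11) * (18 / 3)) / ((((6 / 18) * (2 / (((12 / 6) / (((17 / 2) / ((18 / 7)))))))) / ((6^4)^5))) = 123197914796362218629 / 17017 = 7239696468023871.34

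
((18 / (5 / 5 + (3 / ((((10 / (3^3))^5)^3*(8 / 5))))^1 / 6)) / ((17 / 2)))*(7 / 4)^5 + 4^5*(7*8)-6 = 411386802076798063488209954 / 7174767201623453268133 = 57338.00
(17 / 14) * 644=782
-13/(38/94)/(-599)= 611/11381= 0.05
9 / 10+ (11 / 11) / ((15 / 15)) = 19 / 10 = 1.90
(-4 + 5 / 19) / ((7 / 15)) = -1065 / 133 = -8.01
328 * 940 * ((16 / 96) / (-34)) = -77080 / 51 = -1511.37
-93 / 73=-1.27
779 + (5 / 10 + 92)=1743 / 2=871.50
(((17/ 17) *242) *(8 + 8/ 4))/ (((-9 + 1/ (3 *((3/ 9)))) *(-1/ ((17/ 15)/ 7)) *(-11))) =-187/ 42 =-4.45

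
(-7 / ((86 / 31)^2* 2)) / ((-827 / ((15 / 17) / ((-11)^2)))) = 100905 / 25163248088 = 0.00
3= 3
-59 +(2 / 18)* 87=-148 / 3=-49.33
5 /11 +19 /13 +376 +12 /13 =54174 /143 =378.84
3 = 3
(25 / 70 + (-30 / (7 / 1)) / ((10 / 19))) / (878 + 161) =-0.01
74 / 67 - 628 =-42002 / 67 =-626.90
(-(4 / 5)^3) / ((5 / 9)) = -576 / 625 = -0.92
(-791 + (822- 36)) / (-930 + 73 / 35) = 175 / 32477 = 0.01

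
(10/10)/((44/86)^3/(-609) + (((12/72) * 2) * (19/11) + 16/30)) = 2663086965/2953019903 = 0.90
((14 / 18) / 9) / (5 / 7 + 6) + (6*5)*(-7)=-799421 / 3807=-209.99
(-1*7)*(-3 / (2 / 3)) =63 / 2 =31.50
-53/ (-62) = 53/ 62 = 0.85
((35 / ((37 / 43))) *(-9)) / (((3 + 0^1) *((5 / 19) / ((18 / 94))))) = -154413 / 1739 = -88.79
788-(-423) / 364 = 789.16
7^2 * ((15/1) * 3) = 2205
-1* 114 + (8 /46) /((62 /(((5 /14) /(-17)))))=-9672563 /84847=-114.00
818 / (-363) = -818 / 363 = -2.25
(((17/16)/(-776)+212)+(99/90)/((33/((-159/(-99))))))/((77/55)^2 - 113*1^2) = -1.91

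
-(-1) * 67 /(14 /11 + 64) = 737 /718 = 1.03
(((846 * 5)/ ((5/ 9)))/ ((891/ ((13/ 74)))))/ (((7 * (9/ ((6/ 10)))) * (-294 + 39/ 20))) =-2444/ 49923027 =-0.00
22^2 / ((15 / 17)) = 8228 / 15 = 548.53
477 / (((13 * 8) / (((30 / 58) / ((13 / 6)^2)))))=64395 / 127426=0.51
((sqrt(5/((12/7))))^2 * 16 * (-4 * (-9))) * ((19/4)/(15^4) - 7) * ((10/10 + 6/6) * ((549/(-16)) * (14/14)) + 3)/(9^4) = 69456569/590490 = 117.63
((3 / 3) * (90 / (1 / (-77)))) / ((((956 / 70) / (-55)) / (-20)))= -558169.46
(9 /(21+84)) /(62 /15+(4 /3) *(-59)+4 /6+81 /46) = -414 /348271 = -0.00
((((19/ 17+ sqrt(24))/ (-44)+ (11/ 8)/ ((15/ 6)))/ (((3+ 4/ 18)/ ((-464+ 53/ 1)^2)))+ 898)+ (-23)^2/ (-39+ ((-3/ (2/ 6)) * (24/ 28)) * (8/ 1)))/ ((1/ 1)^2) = 217114226171/ 7646430 - 1520289 * sqrt(6)/ 638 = 22557.31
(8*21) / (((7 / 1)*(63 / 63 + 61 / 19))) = 57 / 10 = 5.70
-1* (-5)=5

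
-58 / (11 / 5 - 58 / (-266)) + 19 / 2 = -11647 / 804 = -14.49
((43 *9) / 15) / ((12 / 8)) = 17.20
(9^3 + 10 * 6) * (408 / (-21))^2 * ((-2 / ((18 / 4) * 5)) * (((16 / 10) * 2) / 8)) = -38915584 / 3675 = -10589.27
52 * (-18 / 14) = -468 / 7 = -66.86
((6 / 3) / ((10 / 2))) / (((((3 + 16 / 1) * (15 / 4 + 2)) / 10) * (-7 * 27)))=-16 / 82593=-0.00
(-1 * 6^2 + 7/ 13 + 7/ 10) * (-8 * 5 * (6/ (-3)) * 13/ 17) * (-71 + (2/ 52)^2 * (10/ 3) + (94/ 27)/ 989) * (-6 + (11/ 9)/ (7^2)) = -1795219008924260/ 1990147887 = -902053.07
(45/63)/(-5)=-1/7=-0.14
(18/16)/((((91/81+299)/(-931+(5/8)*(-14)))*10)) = -2740311/7779200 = -0.35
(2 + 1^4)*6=18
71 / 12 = 5.92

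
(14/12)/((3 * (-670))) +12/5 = 2.40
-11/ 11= -1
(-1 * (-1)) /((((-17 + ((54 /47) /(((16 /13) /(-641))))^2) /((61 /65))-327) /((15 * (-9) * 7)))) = -0.00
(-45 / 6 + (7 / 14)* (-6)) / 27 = -7 / 18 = -0.39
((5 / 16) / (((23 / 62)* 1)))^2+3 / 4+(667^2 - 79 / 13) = 195806073589 / 440128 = 444884.38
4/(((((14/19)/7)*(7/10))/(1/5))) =10.86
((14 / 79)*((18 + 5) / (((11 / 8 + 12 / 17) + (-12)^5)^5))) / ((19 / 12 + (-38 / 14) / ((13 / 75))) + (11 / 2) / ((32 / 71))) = 261753823700189184 / 114732838302642405795185867069274756845060833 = 0.00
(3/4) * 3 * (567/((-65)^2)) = 5103/16900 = 0.30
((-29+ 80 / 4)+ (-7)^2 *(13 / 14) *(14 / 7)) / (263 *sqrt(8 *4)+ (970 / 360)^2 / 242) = -5901926976 / 5310291399648871+ 206960026116096 *sqrt(2) / 5310291399648871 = 0.06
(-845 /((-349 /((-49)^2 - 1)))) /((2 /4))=4056000 /349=11621.78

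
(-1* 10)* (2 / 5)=-4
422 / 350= 211 / 175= 1.21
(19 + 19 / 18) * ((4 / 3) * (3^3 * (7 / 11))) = 459.45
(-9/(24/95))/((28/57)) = -16245/224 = -72.52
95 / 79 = 1.20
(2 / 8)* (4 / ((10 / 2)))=1 / 5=0.20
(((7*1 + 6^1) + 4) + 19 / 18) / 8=325 / 144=2.26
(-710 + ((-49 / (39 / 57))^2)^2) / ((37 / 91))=64692399.58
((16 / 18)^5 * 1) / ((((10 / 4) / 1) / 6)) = 131072 / 98415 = 1.33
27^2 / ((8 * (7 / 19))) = 13851 / 56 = 247.34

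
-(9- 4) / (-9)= 5 / 9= 0.56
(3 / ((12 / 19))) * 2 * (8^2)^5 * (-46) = -469225177088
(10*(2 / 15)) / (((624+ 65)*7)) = 0.00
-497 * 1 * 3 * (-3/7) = 639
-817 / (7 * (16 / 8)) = -817 / 14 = -58.36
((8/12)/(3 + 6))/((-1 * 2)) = -1/27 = -0.04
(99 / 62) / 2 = 99 / 124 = 0.80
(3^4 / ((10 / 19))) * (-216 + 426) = 32319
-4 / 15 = -0.27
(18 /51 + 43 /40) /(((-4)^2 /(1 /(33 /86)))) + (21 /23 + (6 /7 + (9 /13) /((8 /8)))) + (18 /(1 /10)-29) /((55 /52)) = 54653981413 /375735360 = 145.46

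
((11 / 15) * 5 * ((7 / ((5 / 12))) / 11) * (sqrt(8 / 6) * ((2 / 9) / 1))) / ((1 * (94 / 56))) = 3136 * sqrt(3) / 6345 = 0.86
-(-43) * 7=301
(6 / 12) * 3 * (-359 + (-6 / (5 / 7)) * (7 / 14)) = -2724 / 5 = -544.80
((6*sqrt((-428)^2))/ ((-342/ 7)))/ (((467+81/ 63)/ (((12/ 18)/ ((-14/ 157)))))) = 235186/ 280269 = 0.84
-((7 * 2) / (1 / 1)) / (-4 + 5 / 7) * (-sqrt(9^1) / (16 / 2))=-1.60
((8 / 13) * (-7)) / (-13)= 56 / 169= 0.33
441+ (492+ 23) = 956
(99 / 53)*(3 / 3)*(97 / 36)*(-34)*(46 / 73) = -417197 / 3869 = -107.83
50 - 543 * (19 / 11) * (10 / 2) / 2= -50485 / 22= -2294.77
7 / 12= 0.58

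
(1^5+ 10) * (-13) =-143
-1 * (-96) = 96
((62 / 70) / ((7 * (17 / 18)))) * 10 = 1116 / 833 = 1.34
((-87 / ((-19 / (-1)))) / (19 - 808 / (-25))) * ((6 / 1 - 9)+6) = -6525 / 24377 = -0.27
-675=-675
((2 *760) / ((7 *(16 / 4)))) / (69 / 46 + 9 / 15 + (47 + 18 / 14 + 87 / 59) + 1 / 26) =728650 / 696611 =1.05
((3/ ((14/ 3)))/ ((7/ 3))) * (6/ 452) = 81/ 22148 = 0.00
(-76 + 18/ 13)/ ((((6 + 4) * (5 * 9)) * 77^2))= -97/ 3468465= -0.00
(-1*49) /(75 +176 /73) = -3577 /5651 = -0.63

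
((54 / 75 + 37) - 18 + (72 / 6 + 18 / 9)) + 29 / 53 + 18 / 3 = 40.27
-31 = -31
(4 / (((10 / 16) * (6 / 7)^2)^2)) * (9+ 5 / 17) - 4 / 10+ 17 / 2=12697141 / 68850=184.42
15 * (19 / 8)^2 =5415 / 64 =84.61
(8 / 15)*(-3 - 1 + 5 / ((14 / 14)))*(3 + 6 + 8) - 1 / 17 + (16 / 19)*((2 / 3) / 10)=8783 / 969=9.06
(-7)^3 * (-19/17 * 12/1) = 78204/17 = 4600.24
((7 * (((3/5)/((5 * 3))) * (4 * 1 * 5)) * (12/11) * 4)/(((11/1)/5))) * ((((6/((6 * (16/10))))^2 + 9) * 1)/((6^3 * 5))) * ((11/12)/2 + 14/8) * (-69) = -14.72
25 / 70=5 / 14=0.36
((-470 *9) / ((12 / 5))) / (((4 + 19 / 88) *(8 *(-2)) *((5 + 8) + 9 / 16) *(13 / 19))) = 2946900 / 1046591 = 2.82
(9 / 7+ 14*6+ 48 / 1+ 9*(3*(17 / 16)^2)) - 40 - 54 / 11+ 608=14327807 / 19712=726.86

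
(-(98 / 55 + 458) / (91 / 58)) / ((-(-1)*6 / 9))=-439.57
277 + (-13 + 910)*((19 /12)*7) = 40875 /4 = 10218.75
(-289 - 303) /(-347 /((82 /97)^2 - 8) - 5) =-40580416 /2922183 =-13.89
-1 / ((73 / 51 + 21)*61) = -51 / 69784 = -0.00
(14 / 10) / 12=7 / 60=0.12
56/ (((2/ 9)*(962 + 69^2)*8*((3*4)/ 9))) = 189/ 45784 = 0.00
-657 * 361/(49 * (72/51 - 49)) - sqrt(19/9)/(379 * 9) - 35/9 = 97.82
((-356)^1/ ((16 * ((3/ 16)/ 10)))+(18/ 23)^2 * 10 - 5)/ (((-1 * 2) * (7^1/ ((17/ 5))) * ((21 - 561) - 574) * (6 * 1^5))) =-6396947/ 148505112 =-0.04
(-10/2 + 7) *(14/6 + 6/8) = 37/6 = 6.17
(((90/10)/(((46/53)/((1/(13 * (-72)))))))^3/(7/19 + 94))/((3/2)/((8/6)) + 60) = -2828663/11999763165451776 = -0.00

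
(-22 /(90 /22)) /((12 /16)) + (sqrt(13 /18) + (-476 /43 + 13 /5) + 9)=-38546 /5805 + sqrt(26) /6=-5.79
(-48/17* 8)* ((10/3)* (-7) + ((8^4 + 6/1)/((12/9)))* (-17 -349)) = 432392576/17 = 25434857.41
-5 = -5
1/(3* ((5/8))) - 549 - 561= -16642/15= -1109.47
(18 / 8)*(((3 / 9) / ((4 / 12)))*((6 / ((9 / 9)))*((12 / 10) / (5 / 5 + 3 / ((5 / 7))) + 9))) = 1620 / 13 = 124.62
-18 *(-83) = 1494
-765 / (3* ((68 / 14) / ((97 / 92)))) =-55.35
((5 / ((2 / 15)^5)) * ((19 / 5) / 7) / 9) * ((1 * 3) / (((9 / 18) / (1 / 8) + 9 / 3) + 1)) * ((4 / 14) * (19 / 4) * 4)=91378125 / 6272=14569.22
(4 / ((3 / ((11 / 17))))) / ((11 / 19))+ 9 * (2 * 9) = 8338 / 51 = 163.49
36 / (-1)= -36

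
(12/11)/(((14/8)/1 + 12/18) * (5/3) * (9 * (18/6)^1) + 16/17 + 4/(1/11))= 816/114961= 0.01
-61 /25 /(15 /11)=-1.79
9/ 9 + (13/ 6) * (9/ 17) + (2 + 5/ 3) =593/ 102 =5.81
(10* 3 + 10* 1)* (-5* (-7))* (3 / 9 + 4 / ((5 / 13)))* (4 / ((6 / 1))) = 90160 / 9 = 10017.78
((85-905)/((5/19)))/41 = -76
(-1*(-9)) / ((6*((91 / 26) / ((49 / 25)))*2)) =21 / 50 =0.42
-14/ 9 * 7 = -10.89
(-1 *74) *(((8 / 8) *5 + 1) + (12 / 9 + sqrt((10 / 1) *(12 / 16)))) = -1628 / 3 - 37 *sqrt(30) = -745.32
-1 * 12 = -12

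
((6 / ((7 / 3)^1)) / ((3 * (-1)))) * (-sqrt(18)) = 18 * sqrt(2) / 7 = 3.64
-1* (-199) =199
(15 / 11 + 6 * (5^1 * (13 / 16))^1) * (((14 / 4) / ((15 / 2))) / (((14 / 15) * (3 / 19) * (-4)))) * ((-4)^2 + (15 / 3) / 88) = -20269485 / 61952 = -327.18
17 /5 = 3.40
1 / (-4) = -1 / 4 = -0.25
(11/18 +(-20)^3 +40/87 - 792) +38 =-4569029/522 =-8752.93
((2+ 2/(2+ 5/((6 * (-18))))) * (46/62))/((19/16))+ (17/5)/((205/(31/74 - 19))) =596133791/377062486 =1.58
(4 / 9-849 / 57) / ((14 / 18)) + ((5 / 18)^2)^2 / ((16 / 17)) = -592702573 / 31912704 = -18.57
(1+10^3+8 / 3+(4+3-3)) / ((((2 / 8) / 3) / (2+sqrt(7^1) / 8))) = 3023 * sqrt(7) / 2+24184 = 28183.05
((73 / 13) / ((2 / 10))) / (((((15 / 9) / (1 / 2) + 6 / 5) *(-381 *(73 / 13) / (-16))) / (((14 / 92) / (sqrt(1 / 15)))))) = 350 *sqrt(15) / 49657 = 0.03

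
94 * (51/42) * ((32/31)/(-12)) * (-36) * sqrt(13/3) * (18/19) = 460224 * sqrt(39)/4123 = 697.09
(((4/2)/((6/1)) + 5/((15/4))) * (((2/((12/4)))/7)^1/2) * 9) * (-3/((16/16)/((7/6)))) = -5/2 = -2.50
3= 3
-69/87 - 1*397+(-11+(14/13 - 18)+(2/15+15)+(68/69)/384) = -5126603923/12486240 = -410.58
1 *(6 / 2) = 3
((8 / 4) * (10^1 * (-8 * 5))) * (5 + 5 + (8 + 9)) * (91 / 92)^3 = -508660425 / 24334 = -20903.28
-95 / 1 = -95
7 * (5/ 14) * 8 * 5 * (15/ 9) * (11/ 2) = 2750/ 3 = 916.67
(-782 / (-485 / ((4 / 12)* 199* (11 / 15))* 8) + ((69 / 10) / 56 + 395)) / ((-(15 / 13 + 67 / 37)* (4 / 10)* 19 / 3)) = -53.92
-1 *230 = -230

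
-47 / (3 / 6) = -94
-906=-906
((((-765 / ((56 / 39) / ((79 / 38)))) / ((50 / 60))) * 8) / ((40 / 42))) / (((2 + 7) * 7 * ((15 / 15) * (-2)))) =471393 / 5320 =88.61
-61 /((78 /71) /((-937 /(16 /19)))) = 77104793 /1248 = 61782.69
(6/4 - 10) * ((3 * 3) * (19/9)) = -323/2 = -161.50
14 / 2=7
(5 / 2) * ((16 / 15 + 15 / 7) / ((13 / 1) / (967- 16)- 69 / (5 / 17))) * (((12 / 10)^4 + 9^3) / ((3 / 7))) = -16270804503 / 278864500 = -58.35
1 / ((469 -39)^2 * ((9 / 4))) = 1 / 416025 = 0.00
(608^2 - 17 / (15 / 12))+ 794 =1852222 / 5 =370444.40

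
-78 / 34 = -39 / 17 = -2.29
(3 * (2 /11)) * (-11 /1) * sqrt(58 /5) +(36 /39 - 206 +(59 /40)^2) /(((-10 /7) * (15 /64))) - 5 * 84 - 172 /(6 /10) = -1635857 /16250 - 6 * sqrt(290) /5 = -121.10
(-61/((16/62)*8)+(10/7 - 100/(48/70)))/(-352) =233791/473088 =0.49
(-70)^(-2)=1 /4900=0.00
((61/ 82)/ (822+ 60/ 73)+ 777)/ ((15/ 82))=3827049577/ 900990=4247.60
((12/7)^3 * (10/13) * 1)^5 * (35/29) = 7703510787293184000000/7302764902232388953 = 1054.88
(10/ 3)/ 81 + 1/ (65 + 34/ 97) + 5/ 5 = 542446/ 513459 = 1.06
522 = 522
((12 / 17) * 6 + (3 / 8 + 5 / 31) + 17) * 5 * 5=2294725 / 4216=544.29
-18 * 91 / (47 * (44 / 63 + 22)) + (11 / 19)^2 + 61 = 55804261 / 933185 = 59.80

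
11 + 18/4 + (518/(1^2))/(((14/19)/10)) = 7045.50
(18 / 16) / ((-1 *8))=-9 / 64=-0.14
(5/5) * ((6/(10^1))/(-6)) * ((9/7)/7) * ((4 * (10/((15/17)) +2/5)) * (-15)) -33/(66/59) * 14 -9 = -100222/245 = -409.07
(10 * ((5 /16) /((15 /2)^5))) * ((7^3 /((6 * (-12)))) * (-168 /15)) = 9604 /1366875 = 0.01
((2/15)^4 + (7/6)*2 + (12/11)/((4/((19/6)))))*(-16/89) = -28487816/49561875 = -0.57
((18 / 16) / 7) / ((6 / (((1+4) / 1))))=15 / 112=0.13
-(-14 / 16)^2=-49 / 64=-0.77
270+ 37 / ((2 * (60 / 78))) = 5881 / 20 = 294.05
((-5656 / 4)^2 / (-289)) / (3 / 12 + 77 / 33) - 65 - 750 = -3493.06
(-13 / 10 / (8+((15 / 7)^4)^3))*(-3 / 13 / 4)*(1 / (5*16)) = 41523861603 / 415542618202345600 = 0.00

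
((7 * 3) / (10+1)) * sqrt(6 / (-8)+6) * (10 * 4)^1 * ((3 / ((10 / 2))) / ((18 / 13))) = 182 * sqrt(21) / 11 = 75.82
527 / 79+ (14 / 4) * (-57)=-30467 / 158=-192.83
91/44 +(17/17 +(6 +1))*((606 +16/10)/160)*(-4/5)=-22.24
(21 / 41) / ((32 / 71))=1491 / 1312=1.14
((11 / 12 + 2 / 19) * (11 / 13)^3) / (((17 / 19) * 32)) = 310123 / 14342016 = 0.02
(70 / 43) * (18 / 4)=315 / 43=7.33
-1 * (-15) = 15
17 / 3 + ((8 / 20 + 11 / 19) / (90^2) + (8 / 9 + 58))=16558531 / 256500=64.56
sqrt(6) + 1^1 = 1 + sqrt(6) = 3.45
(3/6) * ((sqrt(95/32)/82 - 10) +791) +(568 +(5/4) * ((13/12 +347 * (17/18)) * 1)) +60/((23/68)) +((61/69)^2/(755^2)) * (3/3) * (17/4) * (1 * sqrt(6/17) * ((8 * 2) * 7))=104188 * sqrt(102)/2713889025 +sqrt(190)/1312 +5123327/3312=1546.91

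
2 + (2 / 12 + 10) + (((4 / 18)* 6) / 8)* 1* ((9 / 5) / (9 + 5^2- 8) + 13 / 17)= 54391 / 4420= 12.31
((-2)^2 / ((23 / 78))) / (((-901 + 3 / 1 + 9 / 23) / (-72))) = 22464 / 20645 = 1.09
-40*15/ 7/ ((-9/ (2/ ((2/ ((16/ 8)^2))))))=800/ 21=38.10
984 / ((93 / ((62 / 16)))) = 41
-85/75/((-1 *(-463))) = -17/6945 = -0.00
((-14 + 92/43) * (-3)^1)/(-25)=-306/215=-1.42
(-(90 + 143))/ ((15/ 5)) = -77.67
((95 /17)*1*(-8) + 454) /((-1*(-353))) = 6958 /6001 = 1.16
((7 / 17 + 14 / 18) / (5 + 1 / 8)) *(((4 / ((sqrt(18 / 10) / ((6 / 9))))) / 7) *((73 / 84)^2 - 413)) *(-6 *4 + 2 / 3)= 3025150960 *sqrt(5) / 10670373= 633.95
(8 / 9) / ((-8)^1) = -1 / 9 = -0.11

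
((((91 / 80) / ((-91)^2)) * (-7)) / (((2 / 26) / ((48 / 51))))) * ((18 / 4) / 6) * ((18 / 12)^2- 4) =21 / 1360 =0.02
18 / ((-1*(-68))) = 9 / 34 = 0.26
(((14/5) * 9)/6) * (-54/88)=-567/220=-2.58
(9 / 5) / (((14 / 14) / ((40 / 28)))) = 18 / 7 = 2.57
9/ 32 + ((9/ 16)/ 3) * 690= 4149/ 32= 129.66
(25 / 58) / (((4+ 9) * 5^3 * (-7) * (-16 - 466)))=1 / 12719980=0.00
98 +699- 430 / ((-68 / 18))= 15484 / 17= 910.82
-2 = -2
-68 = -68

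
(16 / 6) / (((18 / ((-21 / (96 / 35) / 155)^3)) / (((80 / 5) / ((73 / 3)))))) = -117649 / 10021215744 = -0.00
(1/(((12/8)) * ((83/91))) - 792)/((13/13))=-197026/249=-791.27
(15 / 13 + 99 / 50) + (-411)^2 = 109800687 / 650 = 168924.13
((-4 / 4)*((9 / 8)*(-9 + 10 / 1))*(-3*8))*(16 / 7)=432 / 7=61.71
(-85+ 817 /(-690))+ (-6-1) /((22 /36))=-741077 /7590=-97.64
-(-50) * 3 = 150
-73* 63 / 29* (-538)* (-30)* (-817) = 2091177986.90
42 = 42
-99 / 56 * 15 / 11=-135 / 56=-2.41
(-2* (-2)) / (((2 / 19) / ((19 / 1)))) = 722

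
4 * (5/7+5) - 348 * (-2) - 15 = 4927/7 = 703.86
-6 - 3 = -9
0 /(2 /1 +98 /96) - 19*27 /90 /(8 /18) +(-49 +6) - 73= -5153 /40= -128.82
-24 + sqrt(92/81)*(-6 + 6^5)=-24 + 5180*sqrt(23)/3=8256.80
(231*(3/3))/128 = 231/128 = 1.80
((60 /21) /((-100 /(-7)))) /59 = 1 /295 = 0.00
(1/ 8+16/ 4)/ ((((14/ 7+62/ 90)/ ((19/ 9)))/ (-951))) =-271035/ 88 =-3079.94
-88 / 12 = -22 / 3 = -7.33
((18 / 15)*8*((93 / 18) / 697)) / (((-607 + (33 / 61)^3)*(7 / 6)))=-168873864 / 1680102312175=-0.00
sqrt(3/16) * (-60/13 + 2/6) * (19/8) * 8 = -3173 * sqrt(3)/156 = -35.23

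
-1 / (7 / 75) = -75 / 7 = -10.71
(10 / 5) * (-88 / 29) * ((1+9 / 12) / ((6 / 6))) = -308 / 29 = -10.62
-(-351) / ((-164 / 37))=-12987 / 164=-79.19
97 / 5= 19.40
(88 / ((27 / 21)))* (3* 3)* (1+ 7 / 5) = 7392 / 5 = 1478.40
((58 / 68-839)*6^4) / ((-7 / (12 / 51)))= 10552032 / 289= 36512.22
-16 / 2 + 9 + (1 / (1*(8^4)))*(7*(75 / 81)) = 110767 / 110592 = 1.00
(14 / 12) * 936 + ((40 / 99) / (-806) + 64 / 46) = 1003329296 / 917631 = 1093.39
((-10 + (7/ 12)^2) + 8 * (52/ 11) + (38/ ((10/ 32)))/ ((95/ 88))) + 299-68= 14723219/ 39600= 371.80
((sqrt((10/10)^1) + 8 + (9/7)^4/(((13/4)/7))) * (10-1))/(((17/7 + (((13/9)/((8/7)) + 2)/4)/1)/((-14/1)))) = -344088000/595231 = -578.07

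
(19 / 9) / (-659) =-19 / 5931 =-0.00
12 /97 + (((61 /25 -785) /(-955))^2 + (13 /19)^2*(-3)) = -12160730622743 /19960237140625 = -0.61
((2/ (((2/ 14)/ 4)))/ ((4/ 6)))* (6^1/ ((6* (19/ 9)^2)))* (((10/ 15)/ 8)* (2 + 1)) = 1701/ 361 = 4.71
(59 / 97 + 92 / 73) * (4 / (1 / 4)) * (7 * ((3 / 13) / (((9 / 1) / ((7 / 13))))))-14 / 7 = 3192970 / 3590067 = 0.89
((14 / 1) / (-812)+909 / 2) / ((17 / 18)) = 237240 / 493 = 481.22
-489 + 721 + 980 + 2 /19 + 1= 23049 /19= 1213.11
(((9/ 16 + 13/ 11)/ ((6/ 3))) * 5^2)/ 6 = 7675/ 2112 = 3.63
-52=-52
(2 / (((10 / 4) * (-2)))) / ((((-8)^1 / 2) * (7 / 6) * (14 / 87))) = 261 / 490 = 0.53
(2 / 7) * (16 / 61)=32 / 427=0.07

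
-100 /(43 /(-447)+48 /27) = -26820 /451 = -59.47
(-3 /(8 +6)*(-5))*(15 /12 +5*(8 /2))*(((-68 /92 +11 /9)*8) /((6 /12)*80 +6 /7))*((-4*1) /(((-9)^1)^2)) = -85000 /799227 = -0.11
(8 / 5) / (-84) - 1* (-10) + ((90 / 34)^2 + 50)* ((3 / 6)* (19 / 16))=43.83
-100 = -100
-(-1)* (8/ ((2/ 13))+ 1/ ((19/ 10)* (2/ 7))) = 1023/ 19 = 53.84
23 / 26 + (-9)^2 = 81.88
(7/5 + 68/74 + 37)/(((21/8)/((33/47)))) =640112/60865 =10.52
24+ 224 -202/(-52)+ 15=6939/26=266.88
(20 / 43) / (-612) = -5 / 6579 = -0.00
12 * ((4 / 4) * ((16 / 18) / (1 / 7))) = 224 / 3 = 74.67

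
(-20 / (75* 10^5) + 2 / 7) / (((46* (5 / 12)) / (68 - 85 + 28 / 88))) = -275247431 / 1106875000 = -0.25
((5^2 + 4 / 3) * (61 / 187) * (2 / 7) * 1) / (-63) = -9638 / 247401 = -0.04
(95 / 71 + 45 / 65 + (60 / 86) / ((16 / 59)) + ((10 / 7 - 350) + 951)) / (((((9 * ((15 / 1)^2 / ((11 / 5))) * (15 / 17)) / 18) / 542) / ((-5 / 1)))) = -22790776005679 / 625101750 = -36459.31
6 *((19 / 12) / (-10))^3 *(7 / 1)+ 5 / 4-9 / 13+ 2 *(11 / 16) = 6611831 / 3744000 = 1.77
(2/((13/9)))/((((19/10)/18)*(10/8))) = 2592/247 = 10.49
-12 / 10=-6 / 5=-1.20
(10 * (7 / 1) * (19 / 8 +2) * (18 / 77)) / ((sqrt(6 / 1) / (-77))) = -3675 * sqrt(6) / 4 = -2250.47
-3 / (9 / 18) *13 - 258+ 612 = 276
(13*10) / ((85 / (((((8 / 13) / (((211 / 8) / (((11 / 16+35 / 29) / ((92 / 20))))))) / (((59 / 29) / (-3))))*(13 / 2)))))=-685620 / 4867559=-0.14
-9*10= -90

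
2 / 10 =1 / 5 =0.20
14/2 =7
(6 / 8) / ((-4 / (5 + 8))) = -39 / 16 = -2.44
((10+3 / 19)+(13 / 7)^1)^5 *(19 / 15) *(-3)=-10420387635327968 / 10951525235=-951501.04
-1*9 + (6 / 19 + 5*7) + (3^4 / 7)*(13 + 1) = 3578 / 19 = 188.32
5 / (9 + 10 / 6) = 15 / 32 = 0.47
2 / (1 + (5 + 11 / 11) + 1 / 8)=16 / 57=0.28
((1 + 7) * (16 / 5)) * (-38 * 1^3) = -4864 / 5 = -972.80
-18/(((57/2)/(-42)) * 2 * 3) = 84/19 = 4.42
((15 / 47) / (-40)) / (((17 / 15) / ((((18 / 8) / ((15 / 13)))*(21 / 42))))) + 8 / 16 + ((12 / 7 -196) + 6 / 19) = -1315852667 / 6801088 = -193.48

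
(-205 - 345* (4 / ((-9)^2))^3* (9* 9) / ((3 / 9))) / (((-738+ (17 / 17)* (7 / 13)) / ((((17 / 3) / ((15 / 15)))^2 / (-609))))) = -589116385 / 38306286963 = -0.02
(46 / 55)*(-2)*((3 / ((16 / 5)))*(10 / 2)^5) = -215625 / 44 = -4900.57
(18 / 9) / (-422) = -0.00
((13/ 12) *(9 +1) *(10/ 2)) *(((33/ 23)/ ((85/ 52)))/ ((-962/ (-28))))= 20020/ 14467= 1.38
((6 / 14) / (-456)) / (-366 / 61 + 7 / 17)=17 / 101080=0.00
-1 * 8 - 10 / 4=-21 / 2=-10.50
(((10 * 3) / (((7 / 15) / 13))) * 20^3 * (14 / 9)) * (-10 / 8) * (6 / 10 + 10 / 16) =-15925000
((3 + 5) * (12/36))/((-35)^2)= 8/3675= 0.00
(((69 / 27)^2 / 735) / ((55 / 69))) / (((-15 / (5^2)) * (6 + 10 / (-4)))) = -24334 / 4584195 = -0.01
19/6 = 3.17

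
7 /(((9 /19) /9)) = 133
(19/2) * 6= 57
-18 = -18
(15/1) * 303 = 4545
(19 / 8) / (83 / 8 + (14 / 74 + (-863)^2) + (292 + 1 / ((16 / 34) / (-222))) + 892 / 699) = 491397 / 154060943987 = 0.00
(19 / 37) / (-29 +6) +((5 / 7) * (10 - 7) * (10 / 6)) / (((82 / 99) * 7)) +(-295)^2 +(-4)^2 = 297622887921 / 3419318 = 87041.59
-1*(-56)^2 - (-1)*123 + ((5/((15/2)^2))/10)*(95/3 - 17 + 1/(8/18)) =-3012.85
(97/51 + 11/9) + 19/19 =631/153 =4.12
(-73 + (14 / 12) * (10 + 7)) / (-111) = 319 / 666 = 0.48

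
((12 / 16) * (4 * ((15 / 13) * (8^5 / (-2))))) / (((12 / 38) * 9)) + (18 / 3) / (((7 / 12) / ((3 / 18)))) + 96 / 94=-256005860 / 12831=-19952.14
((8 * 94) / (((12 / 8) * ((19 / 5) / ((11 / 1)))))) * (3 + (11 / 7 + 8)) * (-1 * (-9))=21838080 / 133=164196.09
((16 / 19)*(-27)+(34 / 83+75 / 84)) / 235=-189291 / 2075332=-0.09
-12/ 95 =-0.13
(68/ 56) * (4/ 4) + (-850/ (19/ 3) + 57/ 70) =-87901/ 665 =-132.18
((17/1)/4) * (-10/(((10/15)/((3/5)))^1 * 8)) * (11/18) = -187/64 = -2.92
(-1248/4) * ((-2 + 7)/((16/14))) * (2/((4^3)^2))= -0.67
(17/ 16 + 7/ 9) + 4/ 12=313/ 144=2.17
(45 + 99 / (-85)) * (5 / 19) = 11.54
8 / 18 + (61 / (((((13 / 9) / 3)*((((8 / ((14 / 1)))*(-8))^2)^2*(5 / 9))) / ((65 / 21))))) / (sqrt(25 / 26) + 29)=51554227691 / 103058767872- 8473815*sqrt(26) / 22901948416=0.50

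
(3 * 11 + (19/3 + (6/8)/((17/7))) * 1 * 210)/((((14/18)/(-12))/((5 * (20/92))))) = -65538450/2737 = -23945.36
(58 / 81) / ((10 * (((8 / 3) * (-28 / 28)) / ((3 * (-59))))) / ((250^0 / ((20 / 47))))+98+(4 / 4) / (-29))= 4664186 / 638543133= 0.01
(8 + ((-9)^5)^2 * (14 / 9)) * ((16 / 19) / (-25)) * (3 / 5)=-109619608.00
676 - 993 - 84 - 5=-406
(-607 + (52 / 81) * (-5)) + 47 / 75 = -1234406 / 2025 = -609.58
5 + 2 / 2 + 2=8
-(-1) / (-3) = -1 / 3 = -0.33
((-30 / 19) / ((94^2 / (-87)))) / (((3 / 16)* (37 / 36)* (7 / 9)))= 1127520 / 10870489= 0.10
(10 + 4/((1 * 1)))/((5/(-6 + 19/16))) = -539/40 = -13.48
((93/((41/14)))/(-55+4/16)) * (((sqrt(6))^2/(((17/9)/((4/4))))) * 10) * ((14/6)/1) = -2187360/50881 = -42.99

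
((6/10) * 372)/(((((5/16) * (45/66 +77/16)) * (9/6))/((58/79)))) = 121516032/1909825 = 63.63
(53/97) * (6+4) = 530/97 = 5.46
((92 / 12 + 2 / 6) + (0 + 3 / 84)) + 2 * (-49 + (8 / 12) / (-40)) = -37799 / 420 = -90.00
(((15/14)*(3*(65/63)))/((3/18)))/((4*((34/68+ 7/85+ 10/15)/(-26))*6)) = -82875/4802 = -17.26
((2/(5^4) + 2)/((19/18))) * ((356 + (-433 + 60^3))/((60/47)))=320987.95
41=41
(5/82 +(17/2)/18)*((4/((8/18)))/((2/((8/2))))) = 787/82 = 9.60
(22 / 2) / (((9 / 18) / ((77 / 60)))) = 847 / 30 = 28.23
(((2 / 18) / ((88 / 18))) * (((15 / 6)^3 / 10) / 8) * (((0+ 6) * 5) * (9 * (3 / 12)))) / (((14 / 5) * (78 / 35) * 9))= 3125 / 585728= 0.01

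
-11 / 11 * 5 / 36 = -5 / 36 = -0.14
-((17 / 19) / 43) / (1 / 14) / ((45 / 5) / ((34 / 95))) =-8092 / 698535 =-0.01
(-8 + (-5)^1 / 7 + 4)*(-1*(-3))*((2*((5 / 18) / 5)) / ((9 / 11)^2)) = -1331 / 567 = -2.35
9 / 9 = 1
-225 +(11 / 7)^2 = -222.53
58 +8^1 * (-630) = -4982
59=59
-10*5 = -50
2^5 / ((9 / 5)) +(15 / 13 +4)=2683 / 117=22.93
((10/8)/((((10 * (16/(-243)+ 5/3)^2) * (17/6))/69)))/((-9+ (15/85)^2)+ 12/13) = -900438201/6098841584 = -0.15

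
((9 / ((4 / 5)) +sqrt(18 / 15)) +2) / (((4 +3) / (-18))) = -36.89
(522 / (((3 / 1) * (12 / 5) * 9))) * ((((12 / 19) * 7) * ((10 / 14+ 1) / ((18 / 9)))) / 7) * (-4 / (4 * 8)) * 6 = -435 / 133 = -3.27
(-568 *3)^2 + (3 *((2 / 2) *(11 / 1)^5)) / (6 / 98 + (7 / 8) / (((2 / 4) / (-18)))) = 2966230634 / 1027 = 2888247.94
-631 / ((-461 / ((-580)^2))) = 460452.06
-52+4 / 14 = -362 / 7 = -51.71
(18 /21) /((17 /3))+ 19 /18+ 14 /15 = 22921 /10710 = 2.14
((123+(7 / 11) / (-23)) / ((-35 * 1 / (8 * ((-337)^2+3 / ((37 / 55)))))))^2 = 1093938712960513405763584 / 107344693225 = 10190897007526.60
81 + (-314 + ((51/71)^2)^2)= -5914156472/25411681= -232.73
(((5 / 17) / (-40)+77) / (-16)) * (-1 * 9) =43.31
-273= -273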